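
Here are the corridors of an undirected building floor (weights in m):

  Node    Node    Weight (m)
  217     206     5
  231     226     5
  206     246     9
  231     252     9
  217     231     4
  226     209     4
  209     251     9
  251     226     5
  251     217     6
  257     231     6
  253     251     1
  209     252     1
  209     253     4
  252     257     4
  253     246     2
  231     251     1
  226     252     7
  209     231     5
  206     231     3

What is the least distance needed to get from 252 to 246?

Candidate routes:
252 - 231 - 251 - 253 - 246: 9+1+1+2 = 13
252 - 209 - 231 - 251 - 253 - 246: 1+5+1+1+2 = 10
252 - 209 - 253 - 246: 1+4+2 = 7
The minimum is 7 m via 252 - 209 - 253 - 246.

7 m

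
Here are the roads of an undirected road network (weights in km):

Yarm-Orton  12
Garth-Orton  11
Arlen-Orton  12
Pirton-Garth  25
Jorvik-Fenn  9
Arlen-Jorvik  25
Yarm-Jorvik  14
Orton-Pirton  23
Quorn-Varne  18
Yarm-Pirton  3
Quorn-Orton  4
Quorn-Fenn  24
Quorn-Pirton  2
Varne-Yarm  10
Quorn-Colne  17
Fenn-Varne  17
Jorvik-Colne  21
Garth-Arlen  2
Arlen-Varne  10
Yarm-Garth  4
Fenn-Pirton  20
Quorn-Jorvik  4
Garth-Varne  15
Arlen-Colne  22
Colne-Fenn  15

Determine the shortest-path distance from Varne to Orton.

19 km

Enumerating some paths:
Varne - Quorn - Orton: 18+4 = 22
Varne - Arlen - Orton: 10+12 = 22
Varne - Yarm - Pirton - Quorn - Orton: 10+3+2+4 = 19
Cheapest is Varne - Yarm - Pirton - Quorn - Orton at 19 km.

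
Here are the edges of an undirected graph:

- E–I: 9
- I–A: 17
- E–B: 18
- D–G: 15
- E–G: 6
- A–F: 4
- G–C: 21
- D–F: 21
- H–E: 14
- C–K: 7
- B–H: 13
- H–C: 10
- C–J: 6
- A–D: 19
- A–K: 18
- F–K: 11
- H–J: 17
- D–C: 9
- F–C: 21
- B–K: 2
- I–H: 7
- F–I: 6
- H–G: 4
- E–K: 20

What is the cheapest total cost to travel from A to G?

21

Enumerating some paths:
A–I–H–G: 17+7+4 = 28
A–F–I–E–G: 4+6+9+6 = 25
A–F–I–H–G: 4+6+7+4 = 21
A–I–E–G: 17+9+6 = 32
The minimum is 21 via A–F–I–H–G.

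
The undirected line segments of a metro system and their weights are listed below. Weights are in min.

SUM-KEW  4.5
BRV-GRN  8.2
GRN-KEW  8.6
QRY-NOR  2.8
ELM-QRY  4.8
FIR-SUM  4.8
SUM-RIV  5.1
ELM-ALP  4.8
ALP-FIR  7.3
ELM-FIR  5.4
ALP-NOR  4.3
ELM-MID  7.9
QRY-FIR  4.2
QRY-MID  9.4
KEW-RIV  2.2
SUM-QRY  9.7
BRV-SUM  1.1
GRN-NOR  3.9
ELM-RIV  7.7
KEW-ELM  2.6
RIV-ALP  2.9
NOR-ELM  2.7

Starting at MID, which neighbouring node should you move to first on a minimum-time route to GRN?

ELM

Compare a few routes:
MID–ELM–QRY–NOR–GRN: 7.9+4.8+2.8+3.9 = 19.4
MID–ELM–NOR–GRN: 7.9+2.7+3.9 = 14.5
MID–QRY–NOR–GRN: 9.4+2.8+3.9 = 16.1
MID–ELM–KEW–GRN: 7.9+2.6+8.6 = 19.1
Cheapest is MID–ELM–NOR–GRN at 14.5 min.
So from MID the first move is to ELM.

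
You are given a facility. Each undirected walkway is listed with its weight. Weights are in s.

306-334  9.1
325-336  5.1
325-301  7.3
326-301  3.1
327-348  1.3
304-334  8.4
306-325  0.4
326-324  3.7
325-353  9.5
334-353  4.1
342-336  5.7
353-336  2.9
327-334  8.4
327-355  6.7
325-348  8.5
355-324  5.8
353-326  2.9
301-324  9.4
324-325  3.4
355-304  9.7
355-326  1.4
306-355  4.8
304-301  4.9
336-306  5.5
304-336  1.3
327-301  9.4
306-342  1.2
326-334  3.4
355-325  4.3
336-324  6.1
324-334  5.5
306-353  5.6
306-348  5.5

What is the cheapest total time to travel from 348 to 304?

12.3 s

Running Dijkstra from 348:
348: 0
327: 1.3  (via 348)
306: 5.5  (via 348)
325: 5.9  (via 306)
342: 6.7  (via 306)
355: 8  (via 327)
324: 9.3  (via 325)
326: 9.4  (via 355)
334: 9.7  (via 327)
301: 10.7  (via 327)
336: 11  (via 306)
353: 11.1  (via 306)
304: 12.3  (via 336)
Shortest route: 348 → 306 → 336 → 304 = 12.3 s.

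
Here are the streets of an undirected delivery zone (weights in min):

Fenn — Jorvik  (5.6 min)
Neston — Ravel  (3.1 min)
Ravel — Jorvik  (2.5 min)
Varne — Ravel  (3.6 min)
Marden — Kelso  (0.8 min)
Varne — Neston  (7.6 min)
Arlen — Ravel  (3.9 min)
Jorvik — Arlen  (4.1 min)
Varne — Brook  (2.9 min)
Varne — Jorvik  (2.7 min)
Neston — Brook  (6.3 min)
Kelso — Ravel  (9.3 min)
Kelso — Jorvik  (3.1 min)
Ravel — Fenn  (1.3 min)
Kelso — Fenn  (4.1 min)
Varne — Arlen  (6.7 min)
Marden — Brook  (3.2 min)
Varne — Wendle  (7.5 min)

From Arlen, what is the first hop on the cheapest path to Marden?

Enumerating some paths:
Arlen → Ravel → Jorvik → Kelso → Marden: 3.9+2.5+3.1+0.8 = 10.3
Arlen → Jorvik → Kelso → Marden: 4.1+3.1+0.8 = 8
Arlen → Ravel → Fenn → Kelso → Marden: 3.9+1.3+4.1+0.8 = 10.1
The minimum is 8 min via Arlen → Jorvik → Kelso → Marden.
So from Arlen the first move is to Jorvik.

Jorvik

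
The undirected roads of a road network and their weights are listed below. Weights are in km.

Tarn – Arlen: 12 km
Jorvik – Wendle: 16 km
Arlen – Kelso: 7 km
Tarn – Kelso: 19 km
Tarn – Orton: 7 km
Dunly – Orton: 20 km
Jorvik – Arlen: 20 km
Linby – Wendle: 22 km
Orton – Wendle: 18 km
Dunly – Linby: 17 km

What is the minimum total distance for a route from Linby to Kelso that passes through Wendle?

65 km

Shortest Linby→Wendle: Linby–Wendle = 22
Shortest Wendle→Kelso: Wendle–Jorvik–Arlen–Kelso = 43
Total via Wendle: 22 + 43 = 65 km.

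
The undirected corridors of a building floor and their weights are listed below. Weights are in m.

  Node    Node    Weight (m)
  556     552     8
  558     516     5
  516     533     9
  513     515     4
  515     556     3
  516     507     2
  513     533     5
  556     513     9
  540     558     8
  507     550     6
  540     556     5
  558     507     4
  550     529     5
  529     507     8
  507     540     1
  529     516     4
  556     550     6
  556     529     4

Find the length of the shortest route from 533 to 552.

20 m

Compare a few routes:
533–513–556–552: 5+9+8 = 22
533–513–515–556–552: 5+4+3+8 = 20
Cheapest is 533–513–515–556–552 at 20 m.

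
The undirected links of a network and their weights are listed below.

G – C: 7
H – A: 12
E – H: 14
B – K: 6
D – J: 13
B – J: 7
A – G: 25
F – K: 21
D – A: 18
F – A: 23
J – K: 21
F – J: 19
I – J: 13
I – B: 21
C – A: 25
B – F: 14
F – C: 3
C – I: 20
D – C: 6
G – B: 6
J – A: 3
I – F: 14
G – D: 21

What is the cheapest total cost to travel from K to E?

42

Running Dijkstra from K:
K: 0
B: 6  (via K)
G: 12  (via B)
J: 13  (via B)
A: 16  (via J)
C: 19  (via G)
F: 20  (via B)
D: 25  (via C)
I: 26  (via J)
H: 28  (via A)
E: 42  (via H)
Shortest route: K → B → J → A → H → E = 42.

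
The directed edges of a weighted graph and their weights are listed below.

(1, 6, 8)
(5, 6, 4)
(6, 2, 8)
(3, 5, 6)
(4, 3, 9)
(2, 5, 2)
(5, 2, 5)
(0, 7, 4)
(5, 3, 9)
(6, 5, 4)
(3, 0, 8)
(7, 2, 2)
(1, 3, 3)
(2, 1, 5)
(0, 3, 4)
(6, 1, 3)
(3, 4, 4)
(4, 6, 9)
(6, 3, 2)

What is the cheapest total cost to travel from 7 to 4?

14

Settle nodes by increasing distance from 7:
7: 0
2: 2  (via 7)
5: 4  (via 2)
1: 7  (via 2)
6: 8  (via 5)
3: 10  (via 1)
4: 14  (via 3)
Shortest route: 7 → 2 → 1 → 3 → 4 = 14.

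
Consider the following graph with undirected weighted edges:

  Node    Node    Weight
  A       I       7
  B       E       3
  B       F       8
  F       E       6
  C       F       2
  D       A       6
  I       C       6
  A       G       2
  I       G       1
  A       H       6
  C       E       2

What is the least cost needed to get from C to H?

15

Candidate routes:
C - I - A - H: 6+7+6 = 19
C - I - G - A - H: 6+1+2+6 = 15
Cheapest is C - I - G - A - H at 15.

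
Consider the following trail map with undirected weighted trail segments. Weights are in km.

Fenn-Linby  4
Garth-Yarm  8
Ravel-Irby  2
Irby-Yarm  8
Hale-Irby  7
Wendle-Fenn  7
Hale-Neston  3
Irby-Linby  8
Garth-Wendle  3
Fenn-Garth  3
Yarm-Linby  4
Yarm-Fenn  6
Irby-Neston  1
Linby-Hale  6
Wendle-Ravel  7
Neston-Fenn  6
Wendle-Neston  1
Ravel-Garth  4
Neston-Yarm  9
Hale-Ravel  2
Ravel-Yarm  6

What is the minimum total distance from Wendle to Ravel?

4 km

Running Dijkstra from Wendle:
Wendle: 0
Neston: 1  (via Wendle)
Irby: 2  (via Neston)
Garth: 3  (via Wendle)
Hale: 4  (via Neston)
Ravel: 4  (via Irby)
Shortest route: Wendle → Neston → Irby → Ravel = 4 km.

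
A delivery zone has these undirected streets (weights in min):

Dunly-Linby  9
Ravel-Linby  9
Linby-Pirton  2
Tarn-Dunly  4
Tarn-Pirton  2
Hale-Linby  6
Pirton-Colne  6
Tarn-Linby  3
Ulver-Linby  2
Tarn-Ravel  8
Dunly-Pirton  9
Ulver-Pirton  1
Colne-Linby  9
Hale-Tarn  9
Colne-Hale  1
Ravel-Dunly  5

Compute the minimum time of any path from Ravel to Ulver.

11 min

Running Dijkstra from Ravel:
Ravel: 0
Dunly: 5  (via Ravel)
Tarn: 8  (via Ravel)
Linby: 9  (via Ravel)
Pirton: 10  (via Tarn)
Ulver: 11  (via Linby)
Shortest route: Ravel → Linby → Ulver = 11 min.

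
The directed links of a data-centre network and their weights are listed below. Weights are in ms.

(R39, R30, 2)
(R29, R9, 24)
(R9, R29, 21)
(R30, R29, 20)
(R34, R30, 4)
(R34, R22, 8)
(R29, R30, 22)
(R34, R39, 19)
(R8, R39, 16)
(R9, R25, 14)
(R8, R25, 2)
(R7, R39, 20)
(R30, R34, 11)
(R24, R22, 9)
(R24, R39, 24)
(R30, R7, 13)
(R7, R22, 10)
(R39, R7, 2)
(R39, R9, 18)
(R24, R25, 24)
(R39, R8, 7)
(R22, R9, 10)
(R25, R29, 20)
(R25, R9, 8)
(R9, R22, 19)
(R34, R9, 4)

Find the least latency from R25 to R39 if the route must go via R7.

Shortest R25→R7: R25–R29–R30–R7 = 55
Best R7 to R39: R7–R39 costing 20
Total via R7: 55 + 20 = 75 ms.

75 ms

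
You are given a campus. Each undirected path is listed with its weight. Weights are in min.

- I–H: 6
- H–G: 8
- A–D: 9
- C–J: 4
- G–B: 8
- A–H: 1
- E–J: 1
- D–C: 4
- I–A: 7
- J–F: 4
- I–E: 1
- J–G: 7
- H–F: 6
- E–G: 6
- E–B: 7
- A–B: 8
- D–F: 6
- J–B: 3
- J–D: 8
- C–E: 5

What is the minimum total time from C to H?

Candidate routes:
C–E–I–A–H: 5+1+7+1 = 14
C–J–E–I–A–H: 4+1+1+7+1 = 14
C–D–A–H: 4+9+1 = 14
C–E–I–H: 5+1+6 = 12
The minimum is 12 min via C–E–I–H.

12 min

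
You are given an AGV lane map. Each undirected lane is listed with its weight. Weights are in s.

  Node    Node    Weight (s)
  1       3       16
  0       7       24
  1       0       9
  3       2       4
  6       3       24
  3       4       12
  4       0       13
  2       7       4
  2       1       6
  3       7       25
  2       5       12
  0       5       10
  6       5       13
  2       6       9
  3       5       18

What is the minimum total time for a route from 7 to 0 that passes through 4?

33 s

Best 7 to 4: 7 → 2 → 3 → 4 costing 20
Shortest 4→0: 4 → 0 = 13
Total via 4: 20 + 13 = 33 s.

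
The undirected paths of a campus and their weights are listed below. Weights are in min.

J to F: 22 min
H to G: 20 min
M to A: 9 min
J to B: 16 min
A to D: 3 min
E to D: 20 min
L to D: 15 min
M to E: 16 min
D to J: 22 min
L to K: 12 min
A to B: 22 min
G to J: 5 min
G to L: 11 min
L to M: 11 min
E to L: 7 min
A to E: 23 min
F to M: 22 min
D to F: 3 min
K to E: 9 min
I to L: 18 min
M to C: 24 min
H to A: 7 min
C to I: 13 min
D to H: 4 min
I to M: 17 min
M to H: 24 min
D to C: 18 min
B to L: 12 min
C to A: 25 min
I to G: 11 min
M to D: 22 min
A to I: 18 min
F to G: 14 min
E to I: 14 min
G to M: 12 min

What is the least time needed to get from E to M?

16 min

Running Dijkstra from E:
E: 0
L: 7  (via E)
K: 9  (via E)
I: 14  (via E)
M: 16  (via E)
Shortest route: E–M = 16 min.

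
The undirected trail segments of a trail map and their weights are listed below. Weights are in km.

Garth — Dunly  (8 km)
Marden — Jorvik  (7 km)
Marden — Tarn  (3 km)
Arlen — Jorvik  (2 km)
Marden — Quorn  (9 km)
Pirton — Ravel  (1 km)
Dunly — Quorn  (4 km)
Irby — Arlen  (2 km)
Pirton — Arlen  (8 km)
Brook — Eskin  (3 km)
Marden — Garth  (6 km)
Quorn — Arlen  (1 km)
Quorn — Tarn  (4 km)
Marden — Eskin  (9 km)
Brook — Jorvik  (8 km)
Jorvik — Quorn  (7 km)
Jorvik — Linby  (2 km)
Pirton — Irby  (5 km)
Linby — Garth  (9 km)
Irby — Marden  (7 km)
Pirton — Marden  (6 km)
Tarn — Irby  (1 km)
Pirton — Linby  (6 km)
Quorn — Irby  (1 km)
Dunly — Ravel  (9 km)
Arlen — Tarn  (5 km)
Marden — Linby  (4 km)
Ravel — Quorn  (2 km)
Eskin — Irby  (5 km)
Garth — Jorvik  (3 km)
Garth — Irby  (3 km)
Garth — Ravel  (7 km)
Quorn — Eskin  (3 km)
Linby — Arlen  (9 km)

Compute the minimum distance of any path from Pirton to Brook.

Candidate routes:
Pirton - Irby - Quorn - Eskin - Brook: 5+1+3+3 = 12
Pirton - Ravel - Quorn - Irby - Eskin - Brook: 1+2+1+5+3 = 12
Pirton - Ravel - Quorn - Eskin - Brook: 1+2+3+3 = 9
The minimum is 9 km via Pirton - Ravel - Quorn - Eskin - Brook.

9 km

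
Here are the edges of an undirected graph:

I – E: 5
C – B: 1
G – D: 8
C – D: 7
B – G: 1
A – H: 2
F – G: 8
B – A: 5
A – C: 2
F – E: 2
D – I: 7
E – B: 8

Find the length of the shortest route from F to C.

Candidate routes:
F - E - B - C: 2+8+1 = 11
F - G - B - C: 8+1+1 = 10
The minimum is 10 via F - G - B - C.

10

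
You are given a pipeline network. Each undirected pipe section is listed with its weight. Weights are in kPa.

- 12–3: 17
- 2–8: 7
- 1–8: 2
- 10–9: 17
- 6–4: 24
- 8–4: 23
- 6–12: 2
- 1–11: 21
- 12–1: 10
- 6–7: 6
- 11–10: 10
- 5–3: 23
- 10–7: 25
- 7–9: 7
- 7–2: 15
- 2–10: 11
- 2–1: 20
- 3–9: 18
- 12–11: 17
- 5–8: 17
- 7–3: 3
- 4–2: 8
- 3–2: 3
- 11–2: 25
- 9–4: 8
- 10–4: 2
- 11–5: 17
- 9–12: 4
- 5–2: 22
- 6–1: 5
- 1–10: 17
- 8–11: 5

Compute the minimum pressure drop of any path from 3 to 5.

23 kPa

Candidate routes:
3–5: 23 = 23
3–2–5: 3+22 = 25
The minimum is 23 kPa via 3–5.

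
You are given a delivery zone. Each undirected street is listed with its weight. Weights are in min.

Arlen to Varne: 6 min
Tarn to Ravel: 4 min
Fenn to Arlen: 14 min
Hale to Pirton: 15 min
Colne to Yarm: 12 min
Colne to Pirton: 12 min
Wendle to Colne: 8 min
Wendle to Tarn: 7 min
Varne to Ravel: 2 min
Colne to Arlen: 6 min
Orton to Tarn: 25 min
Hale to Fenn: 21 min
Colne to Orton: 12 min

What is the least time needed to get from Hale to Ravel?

Compare a few routes:
Hale - Pirton - Colne - Wendle - Tarn - Ravel: 15+12+8+7+4 = 46
Hale - Pirton - Colne - Arlen - Varne - Ravel: 15+12+6+6+2 = 41
Hale - Fenn - Arlen - Varne - Ravel: 21+14+6+2 = 43
Cheapest is Hale - Pirton - Colne - Arlen - Varne - Ravel at 41 min.

41 min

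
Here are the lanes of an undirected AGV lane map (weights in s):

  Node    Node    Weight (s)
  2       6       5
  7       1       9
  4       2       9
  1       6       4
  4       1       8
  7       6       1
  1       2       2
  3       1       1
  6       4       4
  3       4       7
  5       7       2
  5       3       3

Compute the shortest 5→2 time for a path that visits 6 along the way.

Best 5 to 6: 5–7–6 costing 3
Best 6 to 2: 6–2 costing 5
Total via 6: 3 + 5 = 8 s.

8 s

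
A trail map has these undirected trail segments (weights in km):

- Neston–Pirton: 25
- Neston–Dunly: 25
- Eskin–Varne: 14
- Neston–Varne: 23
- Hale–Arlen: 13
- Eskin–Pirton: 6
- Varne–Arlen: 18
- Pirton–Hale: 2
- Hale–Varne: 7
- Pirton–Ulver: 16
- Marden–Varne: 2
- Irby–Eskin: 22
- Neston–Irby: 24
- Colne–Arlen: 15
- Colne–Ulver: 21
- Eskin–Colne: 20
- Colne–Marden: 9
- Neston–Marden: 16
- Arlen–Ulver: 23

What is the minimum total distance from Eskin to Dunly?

56 km

Enumerating some paths:
Eskin → Pirton → Hale → Varne → Marden → Neston → Dunly: 6+2+7+2+16+25 = 58
Eskin → Varne → Marden → Neston → Dunly: 14+2+16+25 = 57
Eskin → Varne → Neston → Dunly: 14+23+25 = 62
Eskin → Pirton → Neston → Dunly: 6+25+25 = 56
The minimum is 56 km via Eskin → Pirton → Neston → Dunly.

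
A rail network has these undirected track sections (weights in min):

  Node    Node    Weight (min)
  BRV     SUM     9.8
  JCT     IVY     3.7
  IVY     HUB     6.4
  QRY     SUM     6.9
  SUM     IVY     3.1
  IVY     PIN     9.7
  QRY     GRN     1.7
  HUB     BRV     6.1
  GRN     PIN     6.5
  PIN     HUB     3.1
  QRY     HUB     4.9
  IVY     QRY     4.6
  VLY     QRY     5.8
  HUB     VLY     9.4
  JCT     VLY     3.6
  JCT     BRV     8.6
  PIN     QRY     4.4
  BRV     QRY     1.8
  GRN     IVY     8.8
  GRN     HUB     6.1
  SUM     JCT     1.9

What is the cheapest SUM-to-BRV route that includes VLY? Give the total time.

13.1 min

Shortest SUM→VLY: SUM–JCT–VLY = 5.5
Shortest VLY→BRV: VLY–QRY–BRV = 7.6
Total via VLY: 5.5 + 7.6 = 13.1 min.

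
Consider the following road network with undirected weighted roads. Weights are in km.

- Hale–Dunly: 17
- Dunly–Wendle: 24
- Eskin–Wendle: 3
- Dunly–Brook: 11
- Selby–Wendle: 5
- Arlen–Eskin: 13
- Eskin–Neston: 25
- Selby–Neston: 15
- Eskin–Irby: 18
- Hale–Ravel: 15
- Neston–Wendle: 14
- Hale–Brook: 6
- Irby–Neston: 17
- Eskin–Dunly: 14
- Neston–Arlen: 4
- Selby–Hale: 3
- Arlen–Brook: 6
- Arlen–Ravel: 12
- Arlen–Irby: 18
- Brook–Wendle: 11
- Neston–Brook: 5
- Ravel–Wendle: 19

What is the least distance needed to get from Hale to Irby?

28 km

Shortest distances from Hale:
Hale: 0
Selby: 3  (via Hale)
Brook: 6  (via Hale)
Wendle: 8  (via Selby)
Eskin: 11  (via Wendle)
Neston: 11  (via Brook)
Arlen: 12  (via Brook)
Ravel: 15  (via Hale)
Dunly: 17  (via Hale)
Irby: 28  (via Neston)
Shortest route: Hale–Brook–Neston–Irby = 28 km.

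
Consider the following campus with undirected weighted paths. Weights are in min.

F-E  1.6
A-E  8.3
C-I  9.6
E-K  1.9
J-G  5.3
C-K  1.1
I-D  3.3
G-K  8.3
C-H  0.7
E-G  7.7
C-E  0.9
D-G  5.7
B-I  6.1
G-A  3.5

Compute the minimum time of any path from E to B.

16.6 min

Compare a few routes:
E–G–D–I–B: 7.7+5.7+3.3+6.1 = 22.8
E–C–I–B: 0.9+9.6+6.1 = 16.6
E–K–C–I–B: 1.9+1.1+9.6+6.1 = 18.7
Cheapest is E–C–I–B at 16.6 min.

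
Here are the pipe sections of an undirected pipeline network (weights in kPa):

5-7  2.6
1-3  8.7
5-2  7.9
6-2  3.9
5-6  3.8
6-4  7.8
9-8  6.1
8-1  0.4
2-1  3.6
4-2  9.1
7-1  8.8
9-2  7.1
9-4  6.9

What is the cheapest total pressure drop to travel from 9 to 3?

Settle nodes by increasing distance from 9:
9: 0
8: 6.1  (via 9)
1: 6.5  (via 8)
4: 6.9  (via 9)
2: 7.1  (via 9)
6: 11  (via 2)
5: 14.8  (via 6)
3: 15.2  (via 1)
Shortest route: 9 → 8 → 1 → 3 = 15.2 kPa.

15.2 kPa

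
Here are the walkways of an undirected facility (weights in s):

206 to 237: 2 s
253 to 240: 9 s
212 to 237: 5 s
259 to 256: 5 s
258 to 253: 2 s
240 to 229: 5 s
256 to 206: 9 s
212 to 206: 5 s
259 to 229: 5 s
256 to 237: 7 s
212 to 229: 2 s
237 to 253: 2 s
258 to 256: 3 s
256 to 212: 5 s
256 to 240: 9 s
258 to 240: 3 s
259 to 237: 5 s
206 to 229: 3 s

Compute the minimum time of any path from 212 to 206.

Settle nodes by increasing distance from 212:
212: 0
229: 2  (via 212)
256: 5  (via 212)
206: 5  (via 212)
Shortest route: 212–206 = 5 s.

5 s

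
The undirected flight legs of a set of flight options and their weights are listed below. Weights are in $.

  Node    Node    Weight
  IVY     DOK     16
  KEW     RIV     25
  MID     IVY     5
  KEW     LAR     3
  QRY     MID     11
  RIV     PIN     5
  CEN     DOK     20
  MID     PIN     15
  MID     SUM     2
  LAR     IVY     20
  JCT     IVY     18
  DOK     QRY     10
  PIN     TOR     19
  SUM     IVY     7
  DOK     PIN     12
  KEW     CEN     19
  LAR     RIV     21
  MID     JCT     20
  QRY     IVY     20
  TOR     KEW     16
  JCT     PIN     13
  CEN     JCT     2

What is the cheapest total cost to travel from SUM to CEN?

Running Dijkstra from SUM:
SUM: 0
MID: 2  (via SUM)
IVY: 7  (via SUM)
QRY: 13  (via MID)
PIN: 17  (via MID)
JCT: 22  (via MID)
RIV: 22  (via PIN)
DOK: 23  (via IVY)
CEN: 24  (via JCT)
Shortest route: SUM → MID → JCT → CEN = $24.

$24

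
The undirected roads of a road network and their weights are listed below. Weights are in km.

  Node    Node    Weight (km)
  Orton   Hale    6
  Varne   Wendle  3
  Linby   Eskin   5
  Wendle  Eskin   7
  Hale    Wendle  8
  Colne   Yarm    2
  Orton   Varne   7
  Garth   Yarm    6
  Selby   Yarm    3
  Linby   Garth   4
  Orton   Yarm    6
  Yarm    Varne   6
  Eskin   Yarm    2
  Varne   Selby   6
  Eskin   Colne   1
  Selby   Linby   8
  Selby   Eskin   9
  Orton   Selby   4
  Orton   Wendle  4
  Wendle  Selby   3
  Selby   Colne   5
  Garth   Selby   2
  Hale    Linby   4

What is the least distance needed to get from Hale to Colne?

Enumerating some paths:
Hale - Orton - Yarm - Colne: 6+6+2 = 14
Hale - Linby - Eskin - Yarm - Colne: 4+5+2+2 = 13
Hale - Linby - Eskin - Colne: 4+5+1 = 10
Cheapest is Hale - Linby - Eskin - Colne at 10 km.

10 km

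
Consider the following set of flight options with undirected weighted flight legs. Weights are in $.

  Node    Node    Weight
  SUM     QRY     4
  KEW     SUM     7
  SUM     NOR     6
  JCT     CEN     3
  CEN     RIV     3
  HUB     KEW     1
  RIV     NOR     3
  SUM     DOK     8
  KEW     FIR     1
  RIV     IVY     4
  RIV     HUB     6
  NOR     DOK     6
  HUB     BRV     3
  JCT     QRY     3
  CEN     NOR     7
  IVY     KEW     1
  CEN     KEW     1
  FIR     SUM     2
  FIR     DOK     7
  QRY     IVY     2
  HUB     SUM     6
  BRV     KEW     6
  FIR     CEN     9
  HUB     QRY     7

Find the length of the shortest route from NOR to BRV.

Shortest distances from NOR:
NOR: 0
RIV: 3  (via NOR)
CEN: 6  (via RIV)
DOK: 6  (via NOR)
SUM: 6  (via NOR)
KEW: 7  (via CEN)
IVY: 7  (via RIV)
FIR: 8  (via SUM)
HUB: 8  (via KEW)
JCT: 9  (via CEN)
QRY: 9  (via IVY)
BRV: 11  (via HUB)
Shortest route: NOR → RIV → CEN → KEW → HUB → BRV = $11.

$11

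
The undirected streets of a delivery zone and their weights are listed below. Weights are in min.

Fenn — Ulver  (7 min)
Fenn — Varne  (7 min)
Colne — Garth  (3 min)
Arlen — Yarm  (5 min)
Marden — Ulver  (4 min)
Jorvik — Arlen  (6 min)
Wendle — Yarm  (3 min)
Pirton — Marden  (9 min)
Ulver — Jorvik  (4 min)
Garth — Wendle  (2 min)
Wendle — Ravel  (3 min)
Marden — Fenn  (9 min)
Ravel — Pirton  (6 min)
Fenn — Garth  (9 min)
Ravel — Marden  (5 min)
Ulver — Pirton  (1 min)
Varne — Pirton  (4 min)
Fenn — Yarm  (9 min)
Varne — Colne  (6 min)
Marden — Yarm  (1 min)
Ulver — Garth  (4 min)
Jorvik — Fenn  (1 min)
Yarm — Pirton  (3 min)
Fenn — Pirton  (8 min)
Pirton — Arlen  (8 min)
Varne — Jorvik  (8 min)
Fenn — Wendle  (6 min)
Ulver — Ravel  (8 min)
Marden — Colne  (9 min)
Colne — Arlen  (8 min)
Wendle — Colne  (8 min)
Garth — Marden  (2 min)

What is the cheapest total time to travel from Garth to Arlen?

8 min

Shortest distances from Garth:
Garth: 0
Marden: 2  (via Garth)
Wendle: 2  (via Garth)
Colne: 3  (via Garth)
Yarm: 3  (via Marden)
Ulver: 4  (via Garth)
Pirton: 5  (via Ulver)
Ravel: 5  (via Wendle)
Jorvik: 8  (via Ulver)
Fenn: 8  (via Wendle)
Arlen: 8  (via Yarm)
Shortest route: Garth–Marden–Yarm–Arlen = 8 min.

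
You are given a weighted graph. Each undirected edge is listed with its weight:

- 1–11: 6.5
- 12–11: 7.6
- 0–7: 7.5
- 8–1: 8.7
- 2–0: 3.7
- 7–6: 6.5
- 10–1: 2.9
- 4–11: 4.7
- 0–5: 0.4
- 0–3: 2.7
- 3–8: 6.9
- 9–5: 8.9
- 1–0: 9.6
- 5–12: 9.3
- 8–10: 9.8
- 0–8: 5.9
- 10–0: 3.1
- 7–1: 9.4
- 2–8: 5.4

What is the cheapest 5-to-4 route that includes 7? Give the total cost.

28.5

Shortest 5→7: 5–0–7 = 7.9
Shortest 7→4: 7–1–11–4 = 20.6
Total via 7: 7.9 + 20.6 = 28.5.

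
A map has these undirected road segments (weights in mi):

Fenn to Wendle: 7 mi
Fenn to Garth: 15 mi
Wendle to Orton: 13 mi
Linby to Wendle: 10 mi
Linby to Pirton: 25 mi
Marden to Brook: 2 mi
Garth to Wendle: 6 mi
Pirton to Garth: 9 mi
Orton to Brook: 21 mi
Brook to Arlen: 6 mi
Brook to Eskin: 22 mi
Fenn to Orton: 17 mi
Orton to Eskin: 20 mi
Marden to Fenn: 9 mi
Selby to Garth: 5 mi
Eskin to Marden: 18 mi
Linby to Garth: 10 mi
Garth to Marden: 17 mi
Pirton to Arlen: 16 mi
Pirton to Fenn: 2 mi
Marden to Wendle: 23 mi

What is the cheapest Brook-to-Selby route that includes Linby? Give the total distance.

Shortest Brook→Linby: Brook–Marden–Fenn–Wendle–Linby = 28
Best Linby to Selby: Linby–Garth–Selby costing 15
Total via Linby: 28 + 15 = 43 mi.

43 mi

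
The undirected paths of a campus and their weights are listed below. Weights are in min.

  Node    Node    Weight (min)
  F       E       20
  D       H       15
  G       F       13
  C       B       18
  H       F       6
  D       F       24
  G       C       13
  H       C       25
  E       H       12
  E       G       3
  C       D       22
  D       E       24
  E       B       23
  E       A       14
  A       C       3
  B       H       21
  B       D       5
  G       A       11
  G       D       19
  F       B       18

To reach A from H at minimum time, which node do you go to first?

Compare a few routes:
H → C → A: 25+3 = 28
H → F → G → A: 6+13+11 = 30
H → E → A: 12+14 = 26
The minimum is 26 min via H → E → A.
So from H the first move is to E.

E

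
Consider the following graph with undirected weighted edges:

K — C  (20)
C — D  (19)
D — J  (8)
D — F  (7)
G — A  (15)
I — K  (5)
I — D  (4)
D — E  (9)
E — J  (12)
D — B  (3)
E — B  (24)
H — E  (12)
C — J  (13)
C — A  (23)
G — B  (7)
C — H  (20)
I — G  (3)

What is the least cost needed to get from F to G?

Enumerating some paths:
F → D → I → G: 7+4+3 = 14
F → D → B → G: 7+3+7 = 17
Cheapest is F → D → I → G at 14.

14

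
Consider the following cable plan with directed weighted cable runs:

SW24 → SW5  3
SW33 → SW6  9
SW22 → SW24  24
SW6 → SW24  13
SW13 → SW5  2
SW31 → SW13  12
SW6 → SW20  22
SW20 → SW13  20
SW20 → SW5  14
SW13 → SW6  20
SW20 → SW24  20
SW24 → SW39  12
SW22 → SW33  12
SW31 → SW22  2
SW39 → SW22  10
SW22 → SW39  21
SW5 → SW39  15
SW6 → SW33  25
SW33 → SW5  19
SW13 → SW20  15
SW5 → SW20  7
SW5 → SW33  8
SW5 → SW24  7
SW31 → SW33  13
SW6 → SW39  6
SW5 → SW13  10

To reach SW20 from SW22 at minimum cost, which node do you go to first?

Compare a few routes:
SW22 → SW33 → SW6 → SW20: 12+9+22 = 43
SW22 → SW33 → SW5 → SW20: 12+19+7 = 38
SW22 → SW24 → SW5 → SW20: 24+3+7 = 34
SW22 → SW33 → SW6 → SW24 → SW5 → SW20: 12+9+13+3+7 = 44
Cheapest is SW22 → SW24 → SW5 → SW20 at 34.
So from SW22 the first move is to SW24.

SW24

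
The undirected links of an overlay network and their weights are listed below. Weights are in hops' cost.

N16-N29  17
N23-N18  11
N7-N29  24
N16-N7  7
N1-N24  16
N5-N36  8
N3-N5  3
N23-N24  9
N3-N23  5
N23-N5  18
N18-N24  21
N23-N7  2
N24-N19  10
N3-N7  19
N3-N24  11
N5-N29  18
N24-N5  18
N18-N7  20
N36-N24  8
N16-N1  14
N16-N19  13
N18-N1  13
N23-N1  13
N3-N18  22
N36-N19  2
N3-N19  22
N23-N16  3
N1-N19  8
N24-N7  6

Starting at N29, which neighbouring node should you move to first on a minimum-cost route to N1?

N16

Compare a few routes:
N29 - N5 - N36 - N19 - N1: 18+8+2+8 = 36
N29 - N16 - N1: 17+14 = 31
N29 - N16 - N23 - N1: 17+3+13 = 33
Cheapest is N29 - N16 - N1 at 31 hops' cost.
So from N29 the first move is to N16.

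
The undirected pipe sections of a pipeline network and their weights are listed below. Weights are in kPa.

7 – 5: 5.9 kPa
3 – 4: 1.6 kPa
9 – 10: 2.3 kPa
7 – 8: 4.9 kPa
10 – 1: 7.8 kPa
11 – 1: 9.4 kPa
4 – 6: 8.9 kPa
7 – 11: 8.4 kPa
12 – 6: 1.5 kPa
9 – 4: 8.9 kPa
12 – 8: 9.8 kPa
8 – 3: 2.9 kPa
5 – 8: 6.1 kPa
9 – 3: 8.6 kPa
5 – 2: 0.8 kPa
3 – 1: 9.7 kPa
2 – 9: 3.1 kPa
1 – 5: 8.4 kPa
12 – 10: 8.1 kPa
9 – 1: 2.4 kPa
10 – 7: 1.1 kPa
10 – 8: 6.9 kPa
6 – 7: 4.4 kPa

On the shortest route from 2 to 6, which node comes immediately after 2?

Compare a few routes:
2 → 9 → 10 → 7 → 6: 3.1+2.3+1.1+4.4 = 10.9
2 → 5 → 7 → 6: 0.8+5.9+4.4 = 11.1
2 → 9 → 10 → 12 → 6: 3.1+2.3+8.1+1.5 = 15
Cheapest is 2 → 9 → 10 → 7 → 6 at 10.9 kPa.
So from 2 the first move is to 9.

9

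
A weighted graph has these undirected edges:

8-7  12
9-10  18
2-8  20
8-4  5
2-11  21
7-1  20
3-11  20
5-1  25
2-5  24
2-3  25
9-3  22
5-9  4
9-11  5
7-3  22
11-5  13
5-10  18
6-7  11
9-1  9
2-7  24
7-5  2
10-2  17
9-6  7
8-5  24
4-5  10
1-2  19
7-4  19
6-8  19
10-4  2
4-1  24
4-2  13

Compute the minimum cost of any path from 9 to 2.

26

Enumerating some paths:
9 → 11 → 2: 5+21 = 26
9 → 1 → 2: 9+19 = 28
9 → 5 → 4 → 2: 4+10+13 = 27
Cheapest is 9 → 11 → 2 at 26.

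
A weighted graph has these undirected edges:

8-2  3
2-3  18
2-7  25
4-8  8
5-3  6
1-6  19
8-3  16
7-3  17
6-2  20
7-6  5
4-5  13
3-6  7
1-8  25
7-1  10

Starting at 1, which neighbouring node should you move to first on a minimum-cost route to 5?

7

Compare a few routes:
1 → 7 → 6 → 3 → 5: 10+5+7+6 = 28
1 → 6 → 3 → 5: 19+7+6 = 32
1 → 8 → 4 → 5: 25+8+13 = 46
1 → 7 → 3 → 5: 10+17+6 = 33
Cheapest is 1 → 7 → 6 → 3 → 5 at 28.
So from 1 the first move is to 7.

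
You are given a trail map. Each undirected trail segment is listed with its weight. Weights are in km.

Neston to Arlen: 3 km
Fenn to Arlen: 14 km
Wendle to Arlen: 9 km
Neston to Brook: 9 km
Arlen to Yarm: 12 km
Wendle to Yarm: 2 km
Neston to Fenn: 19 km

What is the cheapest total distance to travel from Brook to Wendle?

21 km

Enumerating some paths:
Brook → Neston → Arlen → Wendle: 9+3+9 = 21
Brook → Neston → Arlen → Yarm → Wendle: 9+3+12+2 = 26
The minimum is 21 km via Brook → Neston → Arlen → Wendle.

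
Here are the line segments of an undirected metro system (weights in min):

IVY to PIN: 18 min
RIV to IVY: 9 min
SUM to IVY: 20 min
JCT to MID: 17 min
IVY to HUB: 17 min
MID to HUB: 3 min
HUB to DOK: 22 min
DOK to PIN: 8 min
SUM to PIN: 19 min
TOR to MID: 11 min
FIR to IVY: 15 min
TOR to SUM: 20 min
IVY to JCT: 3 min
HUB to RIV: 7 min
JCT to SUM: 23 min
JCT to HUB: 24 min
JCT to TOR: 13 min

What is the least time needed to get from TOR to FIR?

31 min

Candidate routes:
TOR → MID → HUB → IVY → FIR: 11+3+17+15 = 46
TOR → MID → HUB → RIV → IVY → FIR: 11+3+7+9+15 = 45
TOR → JCT → IVY → FIR: 13+3+15 = 31
The minimum is 31 min via TOR → JCT → IVY → FIR.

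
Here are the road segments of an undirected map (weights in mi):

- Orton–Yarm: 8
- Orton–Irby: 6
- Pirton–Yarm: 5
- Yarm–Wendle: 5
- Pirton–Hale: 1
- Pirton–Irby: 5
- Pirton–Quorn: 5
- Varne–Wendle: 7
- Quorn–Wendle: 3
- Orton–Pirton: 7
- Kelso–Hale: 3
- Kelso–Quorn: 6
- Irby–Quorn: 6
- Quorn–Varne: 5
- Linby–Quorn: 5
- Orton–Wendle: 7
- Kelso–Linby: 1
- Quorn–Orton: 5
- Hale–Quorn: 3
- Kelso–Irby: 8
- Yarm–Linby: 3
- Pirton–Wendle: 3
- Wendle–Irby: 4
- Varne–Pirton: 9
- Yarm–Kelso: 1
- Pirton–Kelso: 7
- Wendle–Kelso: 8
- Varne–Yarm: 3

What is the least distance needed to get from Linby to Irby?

9 mi

Compare a few routes:
Linby - Kelso - Irby: 1+8 = 9
Linby - Kelso - Hale - Pirton - Irby: 1+3+1+5 = 10
Cheapest is Linby - Kelso - Irby at 9 mi.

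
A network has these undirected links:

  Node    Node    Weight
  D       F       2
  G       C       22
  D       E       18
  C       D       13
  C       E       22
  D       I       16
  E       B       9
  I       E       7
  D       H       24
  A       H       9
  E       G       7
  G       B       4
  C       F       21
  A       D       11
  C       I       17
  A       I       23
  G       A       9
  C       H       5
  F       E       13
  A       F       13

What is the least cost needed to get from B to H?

Compare a few routes:
B–G–C–H: 4+22+5 = 31
B–G–A–H: 4+9+9 = 22
Cheapest is B–G–A–H at 22.

22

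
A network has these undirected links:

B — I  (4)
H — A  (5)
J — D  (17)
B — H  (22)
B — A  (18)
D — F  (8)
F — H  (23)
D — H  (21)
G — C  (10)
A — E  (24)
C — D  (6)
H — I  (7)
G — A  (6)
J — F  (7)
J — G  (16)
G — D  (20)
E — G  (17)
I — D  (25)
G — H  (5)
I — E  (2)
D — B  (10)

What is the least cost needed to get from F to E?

24

Running Dijkstra from F:
F: 0
J: 7  (via F)
D: 8  (via F)
C: 14  (via D)
B: 18  (via D)
I: 22  (via B)
G: 23  (via J)
H: 23  (via F)
E: 24  (via I)
Shortest route: F → D → B → I → E = 24.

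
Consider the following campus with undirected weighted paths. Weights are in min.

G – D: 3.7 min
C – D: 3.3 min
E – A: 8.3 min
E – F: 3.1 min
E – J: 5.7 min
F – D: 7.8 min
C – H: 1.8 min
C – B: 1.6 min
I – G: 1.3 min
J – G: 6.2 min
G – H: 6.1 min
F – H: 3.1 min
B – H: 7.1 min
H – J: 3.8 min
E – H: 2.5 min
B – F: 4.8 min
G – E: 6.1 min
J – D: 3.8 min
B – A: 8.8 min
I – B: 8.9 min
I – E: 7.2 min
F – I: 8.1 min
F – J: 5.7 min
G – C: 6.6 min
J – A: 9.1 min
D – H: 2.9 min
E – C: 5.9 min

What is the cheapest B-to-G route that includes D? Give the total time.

8.6 min

Best B to D: B → C → D costing 4.9
Shortest D→G: D → G = 3.7
Total via D: 4.9 + 3.7 = 8.6 min.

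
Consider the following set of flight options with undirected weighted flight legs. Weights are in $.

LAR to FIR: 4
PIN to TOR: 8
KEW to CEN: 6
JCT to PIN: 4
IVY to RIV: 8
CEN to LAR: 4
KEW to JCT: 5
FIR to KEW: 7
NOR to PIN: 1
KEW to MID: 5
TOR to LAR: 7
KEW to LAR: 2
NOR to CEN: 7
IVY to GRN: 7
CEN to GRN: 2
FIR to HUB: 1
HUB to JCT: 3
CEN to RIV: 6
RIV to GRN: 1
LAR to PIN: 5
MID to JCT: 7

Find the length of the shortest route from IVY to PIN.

Candidate routes:
IVY–RIV–GRN–CEN–NOR–PIN: 8+1+2+7+1 = 19
IVY–GRN–CEN–LAR–PIN: 7+2+4+5 = 18
IVY–GRN–CEN–NOR–PIN: 7+2+7+1 = 17
Cheapest is IVY–GRN–CEN–NOR–PIN at $17.

$17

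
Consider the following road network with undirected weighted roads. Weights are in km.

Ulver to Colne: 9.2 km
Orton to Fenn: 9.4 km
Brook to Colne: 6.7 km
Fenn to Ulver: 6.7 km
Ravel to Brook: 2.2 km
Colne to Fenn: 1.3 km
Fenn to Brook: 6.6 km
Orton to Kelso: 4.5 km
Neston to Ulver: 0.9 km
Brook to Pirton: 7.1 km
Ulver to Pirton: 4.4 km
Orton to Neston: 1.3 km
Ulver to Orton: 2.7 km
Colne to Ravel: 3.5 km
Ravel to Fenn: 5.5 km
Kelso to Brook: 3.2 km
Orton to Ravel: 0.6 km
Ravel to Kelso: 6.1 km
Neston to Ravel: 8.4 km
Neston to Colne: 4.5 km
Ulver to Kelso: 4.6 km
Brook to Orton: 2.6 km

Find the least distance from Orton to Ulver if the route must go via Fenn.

Best Orton to Fenn: Orton → Ravel → Colne → Fenn costing 5.4
Shortest Fenn→Ulver: Fenn → Ulver = 6.7
Total via Fenn: 5.4 + 6.7 = 12.1 km.

12.1 km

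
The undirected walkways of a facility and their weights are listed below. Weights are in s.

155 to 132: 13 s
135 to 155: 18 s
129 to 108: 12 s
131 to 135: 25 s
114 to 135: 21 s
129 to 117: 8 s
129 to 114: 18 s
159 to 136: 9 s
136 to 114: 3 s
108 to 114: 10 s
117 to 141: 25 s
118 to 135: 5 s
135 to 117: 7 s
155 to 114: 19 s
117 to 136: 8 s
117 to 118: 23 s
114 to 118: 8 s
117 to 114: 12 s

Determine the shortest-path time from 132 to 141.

63 s

Shortest distances from 132:
132: 0
155: 13  (via 132)
135: 31  (via 155)
114: 32  (via 155)
136: 35  (via 114)
118: 36  (via 135)
117: 38  (via 135)
108: 42  (via 114)
159: 44  (via 136)
129: 46  (via 117)
131: 56  (via 135)
141: 63  (via 117)
Shortest route: 132 → 155 → 135 → 117 → 141 = 63 s.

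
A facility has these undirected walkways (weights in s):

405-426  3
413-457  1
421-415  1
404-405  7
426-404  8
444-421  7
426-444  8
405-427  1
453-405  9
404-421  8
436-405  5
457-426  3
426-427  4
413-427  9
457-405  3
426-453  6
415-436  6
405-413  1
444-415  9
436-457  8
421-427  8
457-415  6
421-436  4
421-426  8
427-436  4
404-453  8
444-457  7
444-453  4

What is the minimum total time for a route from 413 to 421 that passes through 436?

Best 413 to 436: 413–405–436 costing 6
Best 436 to 421: 436–421 costing 4
Total via 436: 6 + 4 = 10 s.

10 s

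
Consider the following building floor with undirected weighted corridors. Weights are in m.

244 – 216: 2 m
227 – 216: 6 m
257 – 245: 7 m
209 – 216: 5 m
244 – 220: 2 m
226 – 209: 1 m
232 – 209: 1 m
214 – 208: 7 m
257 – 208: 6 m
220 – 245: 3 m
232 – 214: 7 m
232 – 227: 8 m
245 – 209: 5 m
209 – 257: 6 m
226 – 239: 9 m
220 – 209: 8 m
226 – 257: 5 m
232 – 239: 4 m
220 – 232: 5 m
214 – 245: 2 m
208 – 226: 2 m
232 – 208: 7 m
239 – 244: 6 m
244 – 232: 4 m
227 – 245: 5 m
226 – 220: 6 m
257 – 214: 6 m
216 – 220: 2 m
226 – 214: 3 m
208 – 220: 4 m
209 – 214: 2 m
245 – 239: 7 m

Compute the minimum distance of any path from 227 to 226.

Enumerating some paths:
227–245–214–226: 5+2+3 = 10
227–232–209–214–226: 8+1+2+3 = 14
227–245–209–226: 5+5+1 = 11
227–216–209–226: 6+5+1 = 12
Cheapest is 227–245–214–226 at 10 m.

10 m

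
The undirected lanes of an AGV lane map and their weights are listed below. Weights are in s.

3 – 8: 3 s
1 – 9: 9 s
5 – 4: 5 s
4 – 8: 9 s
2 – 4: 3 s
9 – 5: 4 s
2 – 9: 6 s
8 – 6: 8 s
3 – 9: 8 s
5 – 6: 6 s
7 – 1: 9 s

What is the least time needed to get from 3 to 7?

Compare a few routes:
3–8–6–5–9–1–7: 3+8+6+4+9+9 = 39
3–9–1–7: 8+9+9 = 26
Cheapest is 3–9–1–7 at 26 s.

26 s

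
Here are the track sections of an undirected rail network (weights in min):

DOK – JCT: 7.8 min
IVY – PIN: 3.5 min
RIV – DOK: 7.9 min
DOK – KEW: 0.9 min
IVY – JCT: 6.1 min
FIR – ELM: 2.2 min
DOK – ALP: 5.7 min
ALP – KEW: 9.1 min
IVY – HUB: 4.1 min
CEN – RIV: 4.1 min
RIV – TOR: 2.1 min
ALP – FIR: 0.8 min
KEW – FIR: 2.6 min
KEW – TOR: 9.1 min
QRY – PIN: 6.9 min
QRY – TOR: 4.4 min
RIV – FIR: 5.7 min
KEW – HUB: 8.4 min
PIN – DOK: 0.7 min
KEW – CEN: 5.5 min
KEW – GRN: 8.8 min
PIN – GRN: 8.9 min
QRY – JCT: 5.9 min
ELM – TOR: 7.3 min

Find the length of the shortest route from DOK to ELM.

Enumerating some paths:
DOK - KEW - FIR - ELM: 0.9+2.6+2.2 = 5.7
DOK - ALP - FIR - ELM: 5.7+0.8+2.2 = 8.7
DOK - KEW - ALP - FIR - ELM: 0.9+9.1+0.8+2.2 = 13
The minimum is 5.7 min via DOK - KEW - FIR - ELM.

5.7 min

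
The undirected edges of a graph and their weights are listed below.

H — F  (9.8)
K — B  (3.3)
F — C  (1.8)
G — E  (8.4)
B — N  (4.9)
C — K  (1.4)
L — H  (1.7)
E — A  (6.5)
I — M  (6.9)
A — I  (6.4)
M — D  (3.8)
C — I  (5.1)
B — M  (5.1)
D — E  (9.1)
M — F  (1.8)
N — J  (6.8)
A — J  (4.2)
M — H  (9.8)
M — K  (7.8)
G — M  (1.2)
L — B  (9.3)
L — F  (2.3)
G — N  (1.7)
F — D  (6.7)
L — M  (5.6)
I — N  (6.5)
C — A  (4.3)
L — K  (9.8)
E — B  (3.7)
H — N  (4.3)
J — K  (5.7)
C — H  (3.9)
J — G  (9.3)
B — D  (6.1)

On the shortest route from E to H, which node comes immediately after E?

Enumerating some paths:
E–B–K–C–H: 3.7+3.3+1.4+3.9 = 12.3
E–G–N–H: 8.4+1.7+4.3 = 14.4
E–B–K–C–F–L–H: 3.7+3.3+1.4+1.8+2.3+1.7 = 14.2
E–B–N–H: 3.7+4.9+4.3 = 12.9
Cheapest is E–B–K–C–H at 12.3.
So from E the first move is to B.

B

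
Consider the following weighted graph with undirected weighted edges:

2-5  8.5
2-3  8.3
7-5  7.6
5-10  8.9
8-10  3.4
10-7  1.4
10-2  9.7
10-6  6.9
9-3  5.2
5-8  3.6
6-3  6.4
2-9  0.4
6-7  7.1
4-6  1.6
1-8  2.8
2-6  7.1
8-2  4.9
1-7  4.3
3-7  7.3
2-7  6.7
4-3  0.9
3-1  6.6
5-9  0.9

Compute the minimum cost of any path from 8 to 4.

10.3

Running Dijkstra from 8:
8: 0
1: 2.8  (via 8)
10: 3.4  (via 8)
5: 3.6  (via 8)
9: 4.5  (via 5)
7: 4.8  (via 10)
2: 4.9  (via 8)
3: 9.4  (via 1)
4: 10.3  (via 3)
Shortest route: 8–1–3–4 = 10.3.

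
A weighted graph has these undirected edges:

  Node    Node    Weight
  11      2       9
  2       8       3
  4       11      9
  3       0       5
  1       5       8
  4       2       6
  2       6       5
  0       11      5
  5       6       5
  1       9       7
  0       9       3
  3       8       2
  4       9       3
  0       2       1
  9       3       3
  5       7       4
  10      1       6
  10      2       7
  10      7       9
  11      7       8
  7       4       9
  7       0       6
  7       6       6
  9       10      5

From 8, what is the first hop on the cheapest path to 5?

2

Candidate routes:
8–3–9–0–7–5: 2+3+3+6+4 = 18
8–2–6–5: 3+5+5 = 13
8–2–0–7–5: 3+1+6+4 = 14
8–3–0–7–5: 2+5+6+4 = 17
Cheapest is 8–2–6–5 at 13.
So from 8 the first move is to 2.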